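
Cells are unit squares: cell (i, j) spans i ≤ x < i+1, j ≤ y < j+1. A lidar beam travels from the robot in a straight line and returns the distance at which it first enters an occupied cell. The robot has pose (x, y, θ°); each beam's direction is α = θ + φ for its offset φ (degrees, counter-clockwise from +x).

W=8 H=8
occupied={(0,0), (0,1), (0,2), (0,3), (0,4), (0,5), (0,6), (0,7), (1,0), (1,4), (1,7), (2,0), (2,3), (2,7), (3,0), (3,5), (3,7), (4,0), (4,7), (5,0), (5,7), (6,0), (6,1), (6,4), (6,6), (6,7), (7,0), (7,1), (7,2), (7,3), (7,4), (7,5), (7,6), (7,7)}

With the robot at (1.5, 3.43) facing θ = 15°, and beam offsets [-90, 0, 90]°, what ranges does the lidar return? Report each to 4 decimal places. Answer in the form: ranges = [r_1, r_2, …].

ranges = [2.5157, 0.5176, 0.5901]

beam 1: φ=-90°, α=285°
  cosα=0.2588 sinα=-0.9659 | (1,3) | tMaxX 1.9319 tMaxY 0.4452 | tΔX 3.8637 tΔY 1.0353
    t=0.4452 [y] (1,2)
    t=1.4804 [y] (1,1)
    t=1.9319 [x] (2,1)
    t=2.5157 [y] (2,0) — stop
  → r_1 = 2.5157
beam 2: φ=0°, α=15°
  cosα=0.9659 sinα=0.2588 | (1,3) | tMaxX 0.5176 tMaxY 2.2023 | tΔX 1.0353 tΔY 3.8637
    t=0.5176 [x] (2,3) — stop
  → r_2 = 0.5176
beam 3: φ=90°, α=105°
  cosα=-0.2588 sinα=0.9659 | (1,3) | tMaxX 1.9319 tMaxY 0.5901 | tΔX 3.8637 tΔY 1.0353
    t=0.5901 [y] (1,4) — stop
  → r_3 = 0.5901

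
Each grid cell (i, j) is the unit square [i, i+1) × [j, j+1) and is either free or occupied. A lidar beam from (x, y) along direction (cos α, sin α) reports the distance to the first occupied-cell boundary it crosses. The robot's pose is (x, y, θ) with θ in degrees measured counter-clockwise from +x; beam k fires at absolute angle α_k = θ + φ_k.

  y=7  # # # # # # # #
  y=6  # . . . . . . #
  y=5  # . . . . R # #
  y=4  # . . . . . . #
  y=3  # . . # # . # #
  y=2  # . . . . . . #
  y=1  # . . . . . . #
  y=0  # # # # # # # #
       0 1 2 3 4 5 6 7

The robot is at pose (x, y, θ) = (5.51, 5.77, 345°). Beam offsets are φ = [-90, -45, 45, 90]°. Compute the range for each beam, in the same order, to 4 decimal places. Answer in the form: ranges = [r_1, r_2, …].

beam 1: φ=-90°, α=255°
  d=(-0.2588,-0.9659)  start (5,5)  tX=1.9705 tY=0.7972  stride 1/|dx|=3.8637 1/|dy|=1.0353
    cross y-line → (5,4), t=0.7972
    cross y-line → (5,3), t=1.8324
    cross x-line → (4,3), t=1.9705 (wall)
  → r_1 = 1.9705
beam 2: φ=-45°, α=300°
  d=(0.5000,-0.8660)  start (5,5)  tX=0.9800 tY=0.8891  stride 1/|dx|=2.0000 1/|dy|=1.1547
    cross y-line → (5,4), t=0.8891
    cross x-line → (6,4), t=0.9800
    cross y-line → (6,3), t=2.0438 (wall)
  → r_2 = 2.0438
beam 3: φ=45°, α=30°
  d=(0.8660,0.5000)  start (5,5)  tX=0.5658 tY=0.4600  stride 1/|dx|=1.1547 1/|dy|=2.0000
    cross y-line → (5,6), t=0.4600
    cross x-line → (6,6), t=0.5658
    cross x-line → (7,6), t=1.7205 (wall)
  → r_3 = 1.7205
beam 4: φ=90°, α=75°
  d=(0.2588,0.9659)  start (5,5)  tX=1.8932 tY=0.2381  stride 1/|dx|=3.8637 1/|dy|=1.0353
    cross y-line → (5,6), t=0.2381
    cross y-line → (5,7), t=1.2734 (wall)
  → r_4 = 1.2734

ranges = [1.9705, 2.0438, 1.7205, 1.2734]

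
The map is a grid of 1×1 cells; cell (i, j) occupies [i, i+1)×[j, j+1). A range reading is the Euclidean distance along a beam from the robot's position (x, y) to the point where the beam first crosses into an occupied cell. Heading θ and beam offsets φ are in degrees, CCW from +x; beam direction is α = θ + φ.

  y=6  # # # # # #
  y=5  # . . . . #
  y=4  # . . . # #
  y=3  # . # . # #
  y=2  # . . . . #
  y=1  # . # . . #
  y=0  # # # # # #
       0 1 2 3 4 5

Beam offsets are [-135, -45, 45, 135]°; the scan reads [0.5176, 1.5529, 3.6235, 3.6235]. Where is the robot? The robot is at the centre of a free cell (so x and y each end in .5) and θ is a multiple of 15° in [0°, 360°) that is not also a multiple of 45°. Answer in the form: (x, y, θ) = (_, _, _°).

(x, y, θ) = (1.5, 2.5, 300°)

Enumerate (i+0.5, j+0.5, θ) over the 16 free cells and 16 admissible headings. For each, cast all 4 beams and compare to the given ranges.
  (4.5, 2.5, 285°): beam 1 = 1.7321 ≠ 0.5176 ✗
  (1.5, 2.5, 195°): beam 1 = 1.0000 ≠ 0.5176 ✗
  (3.5, 5.5, 105°): beam 1 = 1.0000 ≠ 0.5176 ✗
  (3.5, 4.5, 345°): beam 1 = 1.0000 ≠ 0.5176 ✗
  (3.5, 3.5, 240°): beam 1 = 2.5882 ≠ 0.5176 ✗
  …
  (1.5, 2.5, 300°): r_1=0.5176, r_2=1.5529, r_3=3.6235, r_4=3.6235 — all match ✓
Only this pose fits every beam.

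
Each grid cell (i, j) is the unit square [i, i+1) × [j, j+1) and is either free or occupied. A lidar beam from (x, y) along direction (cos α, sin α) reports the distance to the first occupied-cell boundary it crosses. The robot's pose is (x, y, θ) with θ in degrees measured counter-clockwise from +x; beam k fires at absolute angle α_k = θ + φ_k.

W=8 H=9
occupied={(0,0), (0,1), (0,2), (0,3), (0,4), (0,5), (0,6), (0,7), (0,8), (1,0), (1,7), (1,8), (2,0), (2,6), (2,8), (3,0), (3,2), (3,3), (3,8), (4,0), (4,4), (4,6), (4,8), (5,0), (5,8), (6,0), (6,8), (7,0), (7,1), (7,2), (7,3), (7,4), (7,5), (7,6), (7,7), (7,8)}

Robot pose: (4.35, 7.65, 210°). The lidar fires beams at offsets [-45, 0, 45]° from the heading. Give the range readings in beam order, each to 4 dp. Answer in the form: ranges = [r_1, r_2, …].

ranges = [1.3523, 1.5588, 0.6729]

beam 1: φ=-45°, α=165°
  dir = (cos 165°, sin 165°) = (-0.9659, 0.2588); from cell (4,7)
  next x-line at t=0.3623, next y-line at t=1.3523; Δt_x=1.0353, Δt_y=3.8637
    x: enter (3,7) at t=0.3623
    y: enter (3,8) at t=1.3523 ← occupied
  → r_1 = 1.3523
beam 2: φ=0°, α=210°
  dir = (cos 210°, sin 210°) = (-0.8660, -0.5000); from cell (4,7)
  next x-line at t=0.4041, next y-line at t=1.3000; Δt_x=1.1547, Δt_y=2.0000
    x: enter (3,7) at t=0.4041
    y: enter (3,6) at t=1.3000
    x: enter (2,6) at t=1.5588 ← occupied
  → r_2 = 1.5588
beam 3: φ=45°, α=255°
  dir = (cos 255°, sin 255°) = (-0.2588, -0.9659); from cell (4,7)
  next x-line at t=1.3523, next y-line at t=0.6729; Δt_x=3.8637, Δt_y=1.0353
    y: enter (4,6) at t=0.6729 ← occupied
  → r_3 = 0.6729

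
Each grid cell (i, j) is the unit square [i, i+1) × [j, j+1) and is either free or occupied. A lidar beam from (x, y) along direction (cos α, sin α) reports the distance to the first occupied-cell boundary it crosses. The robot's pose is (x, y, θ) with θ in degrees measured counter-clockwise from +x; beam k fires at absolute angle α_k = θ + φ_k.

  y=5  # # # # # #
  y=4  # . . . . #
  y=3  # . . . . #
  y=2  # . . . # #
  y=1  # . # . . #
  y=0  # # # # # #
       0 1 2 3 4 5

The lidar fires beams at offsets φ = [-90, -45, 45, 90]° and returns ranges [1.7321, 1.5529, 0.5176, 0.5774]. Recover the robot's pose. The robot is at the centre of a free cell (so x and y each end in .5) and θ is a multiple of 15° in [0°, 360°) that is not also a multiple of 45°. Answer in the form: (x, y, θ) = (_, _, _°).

(x, y, θ) = (3.5, 4.5, 30°)

Enumerate (i+0.5, j+0.5, θ) over the 14 free cells and 16 admissible headings. For each, cast all 4 beams and compare to the given ranges.
  (2.5, 3.5, 30°): beam 1 = 2.8868 ≠ 1.7321 ✗
  (3.5, 2.5, 240°): beam 1 = 2.8868 ≠ 1.7321 ✗
  (1.5, 2.5, 285°): beam 1 = 0.5176 ≠ 1.7321 ✗
  …
  (3.5, 4.5, 30°): r_1=1.7321, r_2=1.5529, r_3=0.5176, r_4=0.5774 — all match ✓
No second candidate reproduces the full scan.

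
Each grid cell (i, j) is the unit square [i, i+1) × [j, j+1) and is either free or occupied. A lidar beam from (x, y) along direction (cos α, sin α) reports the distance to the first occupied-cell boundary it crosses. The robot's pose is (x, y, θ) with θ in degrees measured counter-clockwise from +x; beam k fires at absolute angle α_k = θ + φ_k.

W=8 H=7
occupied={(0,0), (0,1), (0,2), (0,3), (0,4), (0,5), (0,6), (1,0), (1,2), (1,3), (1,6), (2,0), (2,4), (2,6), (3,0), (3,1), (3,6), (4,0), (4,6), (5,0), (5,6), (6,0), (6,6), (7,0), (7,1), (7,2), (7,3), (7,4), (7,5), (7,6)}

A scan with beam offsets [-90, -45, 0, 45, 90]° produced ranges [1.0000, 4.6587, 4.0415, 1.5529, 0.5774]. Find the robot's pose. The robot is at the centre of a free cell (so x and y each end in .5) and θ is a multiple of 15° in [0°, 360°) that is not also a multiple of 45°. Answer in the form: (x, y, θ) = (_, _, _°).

(x, y, θ) = (2.5, 2.5, 60°)

Candidates: 26 free-cell centres × 16 headings = 416 poses. Raycast each; keep the one whose scan matches to 4 dp.
  (1.5, 5.5, 300°): beam 1 = 0.5774 ≠ 1.0000 ✗
  (3.5, 5.5, 285°): beam 1 = 2.5882 ≠ 1.0000 ✗
  (6.5, 4.5, 285°): beam 1 = 4.6587 ≠ 1.0000 ✗
  …
  (2.5, 2.5, 60°): r_1=1.0000, r_2=4.6587, r_3=4.0415, r_4=1.5529, r_5=0.5774 — all match ✓
Unique over the lattice → pose = (2.5, 2.5, 60°).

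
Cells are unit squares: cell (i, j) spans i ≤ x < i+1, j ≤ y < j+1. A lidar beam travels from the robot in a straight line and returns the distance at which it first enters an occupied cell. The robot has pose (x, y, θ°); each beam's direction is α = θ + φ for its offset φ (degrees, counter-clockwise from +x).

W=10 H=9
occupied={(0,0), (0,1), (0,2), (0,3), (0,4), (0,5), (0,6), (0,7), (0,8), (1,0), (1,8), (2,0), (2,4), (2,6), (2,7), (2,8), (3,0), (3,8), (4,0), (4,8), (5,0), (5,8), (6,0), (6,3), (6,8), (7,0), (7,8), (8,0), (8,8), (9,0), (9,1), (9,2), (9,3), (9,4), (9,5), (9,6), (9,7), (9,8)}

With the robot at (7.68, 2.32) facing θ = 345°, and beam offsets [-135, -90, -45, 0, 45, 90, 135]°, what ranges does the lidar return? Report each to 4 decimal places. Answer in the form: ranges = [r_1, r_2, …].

ranges = [2.6400, 1.3666, 1.5242, 1.3666, 1.5242, 5.1001, 1.3600]

beam 1: φ=-135°, α=210°
  d=(-0.8660,-0.5000)  start (7,2)  tX=0.7852 tY=0.6400  stride 1/|dx|=1.1547 1/|dy|=2.0000
    cross y-line → (7,1), t=0.6400
    cross x-line → (6,1), t=0.7852
    cross x-line → (5,1), t=1.9399
    cross y-line → (5,0), t=2.6400 (wall)
  → r_1 = 2.6400
beam 2: φ=-90°, α=255°
  d=(-0.2588,-0.9659)  start (7,2)  tX=2.6273 tY=0.3313  stride 1/|dx|=3.8637 1/|dy|=1.0353
    cross y-line → (7,1), t=0.3313
    cross y-line → (7,0), t=1.3666 (wall)
  → r_2 = 1.3666
beam 3: φ=-45°, α=300°
  d=(0.5000,-0.8660)  start (7,2)  tX=0.6400 tY=0.3695  stride 1/|dx|=2.0000 1/|dy|=1.1547
    cross y-line → (7,1), t=0.3695
    cross x-line → (8,1), t=0.6400
    cross y-line → (8,0), t=1.5242 (wall)
  → r_3 = 1.5242
beam 4: φ=0°, α=345°
  d=(0.9659,-0.2588)  start (7,2)  tX=0.3313 tY=1.2364  stride 1/|dx|=1.0353 1/|dy|=3.8637
    cross x-line → (8,2), t=0.3313
    cross y-line → (8,1), t=1.2364
    cross x-line → (9,1), t=1.3666 (wall)
  → r_4 = 1.3666
beam 5: φ=45°, α=30°
  d=(0.8660,0.5000)  start (7,2)  tX=0.3695 tY=1.3600  stride 1/|dx|=1.1547 1/|dy|=2.0000
    cross x-line → (8,2), t=0.3695
    cross y-line → (8,3), t=1.3600
    cross x-line → (9,3), t=1.5242 (wall)
  → r_5 = 1.5242
beam 6: φ=90°, α=75°
  d=(0.2588,0.9659)  start (7,2)  tX=1.2364 tY=0.7040  stride 1/|dx|=3.8637 1/|dy|=1.0353
    cross y-line → (7,3), t=0.7040
    cross x-line → (8,3), t=1.2364
    cross y-line → (8,4), t=1.7393
    cross y-line → (8,5), t=2.7745
    cross y-line → (8,6), t=3.8098
    cross y-line → (8,7), t=4.8451
    cross x-line → (9,7), t=5.1001 (wall)
  → r_6 = 5.1001
beam 7: φ=135°, α=120°
  d=(-0.5000,0.8660)  start (7,2)  tX=1.3600 tY=0.7852  stride 1/|dx|=2.0000 1/|dy|=1.1547
    cross y-line → (7,3), t=0.7852
    cross x-line → (6,3), t=1.3600 (wall)
  → r_7 = 1.3600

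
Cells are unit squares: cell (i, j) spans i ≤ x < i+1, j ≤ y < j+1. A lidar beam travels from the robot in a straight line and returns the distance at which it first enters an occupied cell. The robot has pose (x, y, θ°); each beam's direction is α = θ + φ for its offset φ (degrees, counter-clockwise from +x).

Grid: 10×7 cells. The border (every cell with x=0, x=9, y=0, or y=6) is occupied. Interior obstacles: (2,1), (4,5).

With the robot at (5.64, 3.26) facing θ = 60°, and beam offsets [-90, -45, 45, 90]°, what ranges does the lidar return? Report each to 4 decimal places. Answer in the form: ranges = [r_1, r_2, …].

ranges = [3.8798, 3.4785, 2.4728, 5.3578]

beam 1: φ=-90°, α=330°
  d=(0.8660,-0.5000)  start (5,3)  tX=0.4157 tY=0.5200  stride 1/|dx|=1.1547 1/|dy|=2.0000
    cross x-line → (6,3), t=0.4157
    cross y-line → (6,2), t=0.5200
    cross x-line → (7,2), t=1.5704
    cross y-line → (7,1), t=2.5200
    cross x-line → (8,1), t=2.7251
    cross x-line → (9,1), t=3.8798 (wall)
  → r_1 = 3.8798
beam 2: φ=-45°, α=15°
  d=(0.9659,0.2588)  start (5,3)  tX=0.3727 tY=2.8591  stride 1/|dx|=1.0353 1/|dy|=3.8637
    cross x-line → (6,3), t=0.3727
    cross x-line → (7,3), t=1.4080
    cross x-line → (8,3), t=2.4433
    cross y-line → (8,4), t=2.8591
    cross x-line → (9,4), t=3.4785 (wall)
  → r_2 = 3.4785
beam 3: φ=45°, α=105°
  d=(-0.2588,0.9659)  start (5,3)  tX=2.4728 tY=0.7661  stride 1/|dx|=3.8637 1/|dy|=1.0353
    cross y-line → (5,4), t=0.7661
    cross y-line → (5,5), t=1.8014
    cross x-line → (4,5), t=2.4728 (wall)
  → r_3 = 2.4728
beam 4: φ=90°, α=150°
  d=(-0.8660,0.5000)  start (5,3)  tX=0.7390 tY=1.4800  stride 1/|dx|=1.1547 1/|dy|=2.0000
    cross x-line → (4,3), t=0.7390
    cross y-line → (4,4), t=1.4800
    cross x-line → (3,4), t=1.8937
    cross x-line → (2,4), t=3.0484
    cross y-line → (2,5), t=3.4800
    cross x-line → (1,5), t=4.2031
    cross x-line → (0,5), t=5.3578 (wall)
  → r_4 = 5.3578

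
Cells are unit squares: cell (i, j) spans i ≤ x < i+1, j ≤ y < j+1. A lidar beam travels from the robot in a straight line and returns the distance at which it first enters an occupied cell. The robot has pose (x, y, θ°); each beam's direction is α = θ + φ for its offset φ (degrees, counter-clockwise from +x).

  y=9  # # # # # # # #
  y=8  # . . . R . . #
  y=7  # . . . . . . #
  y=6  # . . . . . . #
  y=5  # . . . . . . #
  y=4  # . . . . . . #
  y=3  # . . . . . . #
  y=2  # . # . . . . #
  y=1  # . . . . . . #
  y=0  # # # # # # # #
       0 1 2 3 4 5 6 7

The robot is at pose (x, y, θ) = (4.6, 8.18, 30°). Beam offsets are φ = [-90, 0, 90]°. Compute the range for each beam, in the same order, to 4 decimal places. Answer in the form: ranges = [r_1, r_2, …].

beam 1: φ=-90°, α=300°
  direction (0.5000, -0.8660); cell (4,8); t to first gridline: x 0.8000, y 0.2078 (then +2.0000 / +1.1547)
    (4,7) via y @ 0.2078
    (5,7) via x @ 0.8000
    (5,6) via y @ 1.3625
    (5,5) via y @ 2.5172
    (6,5) via x @ 2.8000
    (6,4) via y @ 3.6719
    (7,4) via x @ 4.8000  # hit
  → r_1 = 4.8000
beam 2: φ=0°, α=30°
  direction (0.8660, 0.5000); cell (4,8); t to first gridline: x 0.4619, y 1.6400 (then +1.1547 / +2.0000)
    (5,8) via x @ 0.4619
    (6,8) via x @ 1.6166
    (6,9) via y @ 1.6400  # hit
  → r_2 = 1.6400
beam 3: φ=90°, α=120°
  direction (-0.5000, 0.8660); cell (4,8); t to first gridline: x 1.2000, y 0.9469 (then +2.0000 / +1.1547)
    (4,9) via y @ 0.9469  # hit
  → r_3 = 0.9469

ranges = [4.8000, 1.6400, 0.9469]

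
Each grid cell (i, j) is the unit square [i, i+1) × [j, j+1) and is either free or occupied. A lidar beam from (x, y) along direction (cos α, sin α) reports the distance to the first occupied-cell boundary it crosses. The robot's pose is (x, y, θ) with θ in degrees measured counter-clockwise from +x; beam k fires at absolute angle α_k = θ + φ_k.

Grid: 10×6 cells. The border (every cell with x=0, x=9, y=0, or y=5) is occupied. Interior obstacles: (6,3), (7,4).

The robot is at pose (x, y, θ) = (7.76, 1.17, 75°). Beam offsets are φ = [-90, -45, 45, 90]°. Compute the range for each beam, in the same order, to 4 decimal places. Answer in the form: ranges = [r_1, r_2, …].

beam 1: φ=-90°, α=345°
  cosα=0.9659 sinα=-0.2588 | (7,1) | tMaxX 0.2485 tMaxY 0.6568 | tΔX 1.0353 tΔY 3.8637
    t=0.2485 [x] (8,1)
    t=0.6568 [y] (8,0) — stop
  → r_1 = 0.6568
beam 2: φ=-45°, α=30°
  cosα=0.8660 sinα=0.5000 | (7,1) | tMaxX 0.2771 tMaxY 1.6600 | tΔX 1.1547 tΔY 2.0000
    t=0.2771 [x] (8,1)
    t=1.4318 [x] (9,1) — stop
  → r_2 = 1.4318
beam 3: φ=45°, α=120°
  cosα=-0.5000 sinα=0.8660 | (7,1) | tMaxX 1.5200 tMaxY 0.9584 | tΔX 2.0000 tΔY 1.1547
    t=0.9584 [y] (7,2)
    t=1.5200 [x] (6,2)
    t=2.1131 [y] (6,3) — stop
  → r_3 = 2.1131
beam 4: φ=90°, α=165°
  cosα=-0.9659 sinα=0.2588 | (7,1) | tMaxX 0.7868 tMaxY 3.2069 | tΔX 1.0353 tΔY 3.8637
    t=0.7868 [x] (6,1)
    t=1.8221 [x] (5,1)
    t=2.8574 [x] (4,1)
    t=3.2069 [y] (4,2)
    t=3.8926 [x] (3,2)
    t=4.9279 [x] (2,2)
    t=5.9632 [x] (1,2)
    t=6.9985 [x] (0,2) — stop
  → r_4 = 6.9985

ranges = [0.6568, 1.4318, 2.1131, 6.9985]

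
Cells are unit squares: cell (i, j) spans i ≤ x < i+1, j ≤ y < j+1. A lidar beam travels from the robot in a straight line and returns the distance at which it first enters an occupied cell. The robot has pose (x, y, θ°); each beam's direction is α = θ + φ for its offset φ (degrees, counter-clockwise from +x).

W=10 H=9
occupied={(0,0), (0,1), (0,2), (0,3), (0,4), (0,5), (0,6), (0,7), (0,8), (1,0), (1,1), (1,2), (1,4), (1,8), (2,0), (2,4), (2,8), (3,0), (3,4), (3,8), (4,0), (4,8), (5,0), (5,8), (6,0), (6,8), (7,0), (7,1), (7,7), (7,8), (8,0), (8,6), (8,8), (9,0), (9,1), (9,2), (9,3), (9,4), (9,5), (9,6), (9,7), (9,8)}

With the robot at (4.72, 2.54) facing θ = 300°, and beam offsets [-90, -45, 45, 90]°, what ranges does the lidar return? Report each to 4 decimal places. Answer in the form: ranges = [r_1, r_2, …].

ranges = [3.0800, 1.5943, 2.3604, 4.9421]

beam 1: φ=-90°, α=210°
  cosα=-0.8660 sinα=-0.5000 | (4,2) | tMaxX 0.8314 tMaxY 1.0800 | tΔX 1.1547 tΔY 2.0000
    t=0.8314 [x] (3,2)
    t=1.0800 [y] (3,1)
    t=1.9861 [x] (2,1)
    t=3.0800 [y] (2,0) — stop
  → r_1 = 3.0800
beam 2: φ=-45°, α=255°
  cosα=-0.2588 sinα=-0.9659 | (4,2) | tMaxX 2.7819 tMaxY 0.5590 | tΔX 3.8637 tΔY 1.0353
    t=0.5590 [y] (4,1)
    t=1.5943 [y] (4,0) — stop
  → r_2 = 1.5943
beam 3: φ=45°, α=345°
  cosα=0.9659 sinα=-0.2588 | (4,2) | tMaxX 0.2899 tMaxY 2.0864 | tΔX 1.0353 tΔY 3.8637
    t=0.2899 [x] (5,2)
    t=1.3252 [x] (6,2)
    t=2.0864 [y] (6,1)
    t=2.3604 [x] (7,1) — stop
  → r_3 = 2.3604
beam 4: φ=90°, α=30°
  cosα=0.8660 sinα=0.5000 | (4,2) | tMaxX 0.3233 tMaxY 0.9200 | tΔX 1.1547 tΔY 2.0000
    t=0.3233 [x] (5,2)
    t=0.9200 [y] (5,3)
    t=1.4780 [x] (6,3)
    t=2.6327 [x] (7,3)
    t=2.9200 [y] (7,4)
    t=3.7874 [x] (8,4)
    t=4.9200 [y] (8,5)
    t=4.9421 [x] (9,5) — stop
  → r_4 = 4.9421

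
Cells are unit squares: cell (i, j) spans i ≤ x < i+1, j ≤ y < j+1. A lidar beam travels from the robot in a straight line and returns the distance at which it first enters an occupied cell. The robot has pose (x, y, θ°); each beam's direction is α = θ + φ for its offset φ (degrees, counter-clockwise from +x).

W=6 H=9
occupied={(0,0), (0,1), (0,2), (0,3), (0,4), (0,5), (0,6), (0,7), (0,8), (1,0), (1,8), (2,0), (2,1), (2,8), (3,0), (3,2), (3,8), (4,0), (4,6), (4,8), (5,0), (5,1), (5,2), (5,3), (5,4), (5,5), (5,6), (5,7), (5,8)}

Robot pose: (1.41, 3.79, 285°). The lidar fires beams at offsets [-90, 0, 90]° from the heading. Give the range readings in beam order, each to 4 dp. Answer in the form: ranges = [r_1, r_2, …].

ranges = [0.4245, 2.2796, 3.7166]

beam 1: φ=-90°, α=195°
  cosα=-0.9659 sinα=-0.2588 | (1,3) | tMaxX 0.4245 tMaxY 3.0523 | tΔX 1.0353 tΔY 3.8637
    t=0.4245 [x] (0,3) — stop
  → r_1 = 0.4245
beam 2: φ=0°, α=285°
  cosα=0.2588 sinα=-0.9659 | (1,3) | tMaxX 2.2796 tMaxY 0.8179 | tΔX 3.8637 tΔY 1.0353
    t=0.8179 [y] (1,2)
    t=1.8531 [y] (1,1)
    t=2.2796 [x] (2,1) — stop
  → r_2 = 2.2796
beam 3: φ=90°, α=15°
  cosα=0.9659 sinα=0.2588 | (1,3) | tMaxX 0.6108 tMaxY 0.8114 | tΔX 1.0353 tΔY 3.8637
    t=0.6108 [x] (2,3)
    t=0.8114 [y] (2,4)
    t=1.6461 [x] (3,4)
    t=2.6814 [x] (4,4)
    t=3.7166 [x] (5,4) — stop
  → r_3 = 3.7166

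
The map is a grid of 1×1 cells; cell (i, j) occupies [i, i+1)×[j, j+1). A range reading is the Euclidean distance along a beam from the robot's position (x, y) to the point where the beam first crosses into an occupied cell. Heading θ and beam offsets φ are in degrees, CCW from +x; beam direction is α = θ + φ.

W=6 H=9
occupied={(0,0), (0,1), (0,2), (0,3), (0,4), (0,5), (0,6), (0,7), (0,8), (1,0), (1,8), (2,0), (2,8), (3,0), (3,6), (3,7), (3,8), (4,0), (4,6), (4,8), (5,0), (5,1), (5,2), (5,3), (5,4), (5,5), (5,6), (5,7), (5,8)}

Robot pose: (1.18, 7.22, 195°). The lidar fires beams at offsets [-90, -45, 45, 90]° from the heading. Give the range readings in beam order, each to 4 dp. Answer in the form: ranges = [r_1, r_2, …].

ranges = [0.6955, 0.2078, 0.3600, 6.4394]

beam 1: φ=-90°, α=105°
  d=(-0.2588,0.9659)  start (1,7)  tX=0.6955 tY=0.8075  stride 1/|dx|=3.8637 1/|dy|=1.0353
    cross x-line → (0,7), t=0.6955 (wall)
  → r_1 = 0.6955
beam 2: φ=-45°, α=150°
  d=(-0.8660,0.5000)  start (1,7)  tX=0.2078 tY=1.5600  stride 1/|dx|=1.1547 1/|dy|=2.0000
    cross x-line → (0,7), t=0.2078 (wall)
  → r_2 = 0.2078
beam 3: φ=45°, α=240°
  d=(-0.5000,-0.8660)  start (1,7)  tX=0.3600 tY=0.2540  stride 1/|dx|=2.0000 1/|dy|=1.1547
    cross y-line → (1,6), t=0.2540
    cross x-line → (0,6), t=0.3600 (wall)
  → r_3 = 0.3600
beam 4: φ=90°, α=285°
  d=(0.2588,-0.9659)  start (1,7)  tX=3.1682 tY=0.2278  stride 1/|dx|=3.8637 1/|dy|=1.0353
    cross y-line → (1,6), t=0.2278
    cross y-line → (1,5), t=1.2630
    cross y-line → (1,4), t=2.2983
    cross x-line → (2,4), t=3.1682
    cross y-line → (2,3), t=3.3336
    cross y-line → (2,2), t=4.3689
    cross y-line → (2,1), t=5.4041
    cross y-line → (2,0), t=6.4394 (wall)
  → r_4 = 6.4394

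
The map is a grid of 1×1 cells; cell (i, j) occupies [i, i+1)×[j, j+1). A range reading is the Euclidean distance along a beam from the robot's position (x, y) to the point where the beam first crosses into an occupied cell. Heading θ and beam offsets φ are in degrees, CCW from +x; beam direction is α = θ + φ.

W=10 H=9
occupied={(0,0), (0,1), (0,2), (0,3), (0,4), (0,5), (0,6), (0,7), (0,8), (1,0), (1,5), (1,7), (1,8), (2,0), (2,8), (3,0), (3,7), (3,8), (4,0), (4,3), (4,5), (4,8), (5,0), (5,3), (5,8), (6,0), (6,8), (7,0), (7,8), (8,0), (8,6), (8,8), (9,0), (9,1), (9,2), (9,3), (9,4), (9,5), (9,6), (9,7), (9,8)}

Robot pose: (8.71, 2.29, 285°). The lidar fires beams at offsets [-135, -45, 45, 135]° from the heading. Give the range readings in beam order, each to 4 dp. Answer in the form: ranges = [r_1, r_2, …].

beam 1: φ=-135°, α=150°
  dir = (cos 150°, sin 150°) = (-0.8660, 0.5000); from cell (8,2)
  next x-line at t=0.8198, next y-line at t=1.4200; Δt_x=1.1547, Δt_y=2.0000
    x: enter (7,2) at t=0.8198
    y: enter (7,3) at t=1.4200
    x: enter (6,3) at t=1.9745
    x: enter (5,3) at t=3.1292 ← occupied
  → r_1 = 3.1292
beam 2: φ=-45°, α=240°
  dir = (cos 240°, sin 240°) = (-0.5000, -0.8660); from cell (8,2)
  next x-line at t=1.4200, next y-line at t=0.3349; Δt_x=2.0000, Δt_y=1.1547
    y: enter (8,1) at t=0.3349
    x: enter (7,1) at t=1.4200
    y: enter (7,0) at t=1.4896 ← occupied
  → r_2 = 1.4896
beam 3: φ=45°, α=330°
  dir = (cos 330°, sin 330°) = (0.8660, -0.5000); from cell (8,2)
  next x-line at t=0.3349, next y-line at t=0.5800; Δt_x=1.1547, Δt_y=2.0000
    x: enter (9,2) at t=0.3349 ← occupied
  → r_3 = 0.3349
beam 4: φ=135°, α=60°
  dir = (cos 60°, sin 60°) = (0.5000, 0.8660); from cell (8,2)
  next x-line at t=0.5800, next y-line at t=0.8198; Δt_x=2.0000, Δt_y=1.1547
    x: enter (9,2) at t=0.5800 ← occupied
  → r_4 = 0.5800

ranges = [3.1292, 1.4896, 0.3349, 0.5800]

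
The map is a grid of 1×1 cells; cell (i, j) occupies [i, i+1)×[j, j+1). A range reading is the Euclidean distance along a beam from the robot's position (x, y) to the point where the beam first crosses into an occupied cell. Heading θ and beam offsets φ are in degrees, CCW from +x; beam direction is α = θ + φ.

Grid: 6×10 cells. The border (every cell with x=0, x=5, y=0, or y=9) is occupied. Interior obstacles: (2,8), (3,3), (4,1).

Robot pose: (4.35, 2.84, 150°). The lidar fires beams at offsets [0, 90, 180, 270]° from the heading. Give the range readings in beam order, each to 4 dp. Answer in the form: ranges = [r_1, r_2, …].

ranges = [0.4041, 2.1246, 0.7506, 1.3000]

beam 1: φ=0°, α=150°
  cosα=-0.8660 sinα=0.5000 | (4,2) | tMaxX 0.4041 tMaxY 0.3200 | tΔX 1.1547 tΔY 2.0000
    t=0.3200 [y] (4,3)
    t=0.4041 [x] (3,3) — stop
  → r_1 = 0.4041
beam 2: φ=90°, α=240°
  cosα=-0.5000 sinα=-0.8660 | (4,2) | tMaxX 0.7000 tMaxY 0.9699 | tΔX 2.0000 tΔY 1.1547
    t=0.7000 [x] (3,2)
    t=0.9699 [y] (3,1)
    t=2.1246 [y] (3,0) — stop
  → r_2 = 2.1246
beam 3: φ=180°, α=330°
  cosα=0.8660 sinα=-0.5000 | (4,2) | tMaxX 0.7506 tMaxY 1.6800 | tΔX 1.1547 tΔY 2.0000
    t=0.7506 [x] (5,2) — stop
  → r_3 = 0.7506
beam 4: φ=270°, α=60°
  cosα=0.5000 sinα=0.8660 | (4,2) | tMaxX 1.3000 tMaxY 0.1848 | tΔX 2.0000 tΔY 1.1547
    t=0.1848 [y] (4,3)
    t=1.3000 [x] (5,3) — stop
  → r_4 = 1.3000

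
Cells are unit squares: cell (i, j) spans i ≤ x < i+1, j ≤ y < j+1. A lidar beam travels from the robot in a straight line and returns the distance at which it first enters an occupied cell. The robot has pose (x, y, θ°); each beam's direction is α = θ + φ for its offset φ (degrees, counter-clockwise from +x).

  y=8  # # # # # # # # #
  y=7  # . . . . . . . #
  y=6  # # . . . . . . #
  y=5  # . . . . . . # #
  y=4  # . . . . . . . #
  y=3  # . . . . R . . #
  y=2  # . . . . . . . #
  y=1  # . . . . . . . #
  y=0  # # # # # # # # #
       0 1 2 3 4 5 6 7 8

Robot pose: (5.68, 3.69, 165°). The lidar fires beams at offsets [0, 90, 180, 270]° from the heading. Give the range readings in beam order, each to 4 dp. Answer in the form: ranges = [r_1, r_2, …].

beam 1: φ=0°, α=165°
  direction (-0.9659, 0.2588); cell (5,3); t to first gridline: x 0.7040, y 1.1977 (then +1.0353 / +3.8637)
    (4,3) via x @ 0.7040
    (4,4) via y @ 1.1977
    (3,4) via x @ 1.7393
    (2,4) via x @ 2.7745
    (1,4) via x @ 3.8098
    (0,4) via x @ 4.8451  # hit
  → r_1 = 4.8451
beam 2: φ=90°, α=255°
  direction (-0.2588, -0.9659); cell (5,3); t to first gridline: x 2.6273, y 0.7143 (then +3.8637 / +1.0353)
    (5,2) via y @ 0.7143
    (5,1) via y @ 1.7496
    (4,1) via x @ 2.6273
    (4,0) via y @ 2.7849  # hit
  → r_2 = 2.7849
beam 3: φ=180°, α=345°
  direction (0.9659, -0.2588); cell (5,3); t to first gridline: x 0.3313, y 2.6660 (then +1.0353 / +3.8637)
    (6,3) via x @ 0.3313
    (7,3) via x @ 1.3666
    (8,3) via x @ 2.4018  # hit
  → r_3 = 2.4018
beam 4: φ=270°, α=75°
  direction (0.2588, 0.9659); cell (5,3); t to first gridline: x 1.2364, y 0.3209 (then +3.8637 / +1.0353)
    (5,4) via y @ 0.3209
    (6,4) via x @ 1.2364
    (6,5) via y @ 1.3562
    (6,6) via y @ 2.3915
    (6,7) via y @ 3.4268
    (6,8) via y @ 4.4620  # hit
  → r_4 = 4.4620

ranges = [4.8451, 2.7849, 2.4018, 4.4620]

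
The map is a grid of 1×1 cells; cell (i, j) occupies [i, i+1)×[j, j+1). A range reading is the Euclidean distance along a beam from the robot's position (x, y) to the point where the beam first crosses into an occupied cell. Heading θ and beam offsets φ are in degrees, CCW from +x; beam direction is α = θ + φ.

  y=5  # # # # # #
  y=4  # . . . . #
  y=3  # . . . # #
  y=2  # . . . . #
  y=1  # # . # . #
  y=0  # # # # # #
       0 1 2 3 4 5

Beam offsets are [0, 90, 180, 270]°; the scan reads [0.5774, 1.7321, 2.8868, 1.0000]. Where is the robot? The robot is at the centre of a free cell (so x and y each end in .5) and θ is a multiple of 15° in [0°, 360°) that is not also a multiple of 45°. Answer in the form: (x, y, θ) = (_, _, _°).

(x, y, θ) = (2.5, 4.5, 120°)

The pose lattice has 13·16 = 208 candidates. Test each by forward raycasting.
  (3.5, 3.5, 75°): beam 1 = 1.5529 ≠ 0.5774 ✗
  (1.5, 3.5, 285°): beam 1 = 1.5529 ≠ 0.5774 ✗
  (1.5, 4.5, 300°): beam 1 = 3.0000 ≠ 0.5774 ✗
  (1.5, 4.5, 285°): beam 1 = 3.6235 ≠ 0.5774 ✗
  …
  (2.5, 4.5, 120°): r_1=0.5774, r_2=1.7321, r_3=2.8868, r_4=1.0000 — all match ✓
Unique over the lattice → pose = (2.5, 4.5, 120°).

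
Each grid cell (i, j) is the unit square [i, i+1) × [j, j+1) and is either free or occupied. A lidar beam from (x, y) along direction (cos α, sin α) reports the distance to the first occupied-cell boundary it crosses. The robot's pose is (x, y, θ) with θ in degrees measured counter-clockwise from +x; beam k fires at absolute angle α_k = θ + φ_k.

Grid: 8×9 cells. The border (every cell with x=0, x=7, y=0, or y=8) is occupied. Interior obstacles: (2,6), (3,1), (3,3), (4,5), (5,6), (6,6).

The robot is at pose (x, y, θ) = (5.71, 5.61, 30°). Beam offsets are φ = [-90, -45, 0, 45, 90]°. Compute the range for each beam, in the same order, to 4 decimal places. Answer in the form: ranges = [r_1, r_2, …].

ranges = [2.5800, 1.3355, 0.7800, 0.4038, 0.4503]

beam 1: φ=-90°, α=300°
  direction (0.5000, -0.8660); cell (5,5); t to first gridline: x 0.5800, y 0.7044 (then +2.0000 / +1.1547)
    (6,5) via x @ 0.5800
    (6,4) via y @ 0.7044
    (6,3) via y @ 1.8591
    (7,3) via x @ 2.5800  # hit
  → r_1 = 2.5800
beam 2: φ=-45°, α=345°
  direction (0.9659, -0.2588); cell (5,5); t to first gridline: x 0.3002, y 2.3569 (then +1.0353 / +3.8637)
    (6,5) via x @ 0.3002
    (7,5) via x @ 1.3355  # hit
  → r_2 = 1.3355
beam 3: φ=0°, α=30°
  direction (0.8660, 0.5000); cell (5,5); t to first gridline: x 0.3349, y 0.7800 (then +1.1547 / +2.0000)
    (6,5) via x @ 0.3349
    (6,6) via y @ 0.7800  # hit
  → r_3 = 0.7800
beam 4: φ=45°, α=75°
  direction (0.2588, 0.9659); cell (5,5); t to first gridline: x 1.1205, y 0.4038 (then +3.8637 / +1.0353)
    (5,6) via y @ 0.4038  # hit
  → r_4 = 0.4038
beam 5: φ=90°, α=120°
  direction (-0.5000, 0.8660); cell (5,5); t to first gridline: x 1.4200, y 0.4503 (then +2.0000 / +1.1547)
    (5,6) via y @ 0.4503  # hit
  → r_5 = 0.4503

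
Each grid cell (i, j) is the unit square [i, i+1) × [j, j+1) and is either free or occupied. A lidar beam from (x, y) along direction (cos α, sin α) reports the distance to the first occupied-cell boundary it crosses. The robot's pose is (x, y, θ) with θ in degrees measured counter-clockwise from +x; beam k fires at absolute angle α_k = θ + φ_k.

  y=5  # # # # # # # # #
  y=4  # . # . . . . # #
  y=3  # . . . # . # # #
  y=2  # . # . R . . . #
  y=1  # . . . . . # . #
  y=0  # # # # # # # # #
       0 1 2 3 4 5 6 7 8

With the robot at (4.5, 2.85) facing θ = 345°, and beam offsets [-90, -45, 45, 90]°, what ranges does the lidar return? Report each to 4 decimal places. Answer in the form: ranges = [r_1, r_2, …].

ranges = [1.9153, 2.1362, 0.3000, 0.1553]

beam 1: φ=-90°, α=255°
  cosα=-0.2588 sinα=-0.9659 | (4,2) | tMaxX 1.9319 tMaxY 0.8800 | tΔX 3.8637 tΔY 1.0353
    t=0.8800 [y] (4,1)
    t=1.9153 [y] (4,0) — stop
  → r_1 = 1.9153
beam 2: φ=-45°, α=300°
  cosα=0.5000 sinα=-0.8660 | (4,2) | tMaxX 1.0000 tMaxY 0.9815 | tΔX 2.0000 tΔY 1.1547
    t=0.9815 [y] (4,1)
    t=1.0000 [x] (5,1)
    t=2.1362 [y] (5,0) — stop
  → r_2 = 2.1362
beam 3: φ=45°, α=30°
  cosα=0.8660 sinα=0.5000 | (4,2) | tMaxX 0.5774 tMaxY 0.3000 | tΔX 1.1547 tΔY 2.0000
    t=0.3000 [y] (4,3) — stop
  → r_3 = 0.3000
beam 4: φ=90°, α=75°
  cosα=0.2588 sinα=0.9659 | (4,2) | tMaxX 1.9319 tMaxY 0.1553 | tΔX 3.8637 tΔY 1.0353
    t=0.1553 [y] (4,3) — stop
  → r_4 = 0.1553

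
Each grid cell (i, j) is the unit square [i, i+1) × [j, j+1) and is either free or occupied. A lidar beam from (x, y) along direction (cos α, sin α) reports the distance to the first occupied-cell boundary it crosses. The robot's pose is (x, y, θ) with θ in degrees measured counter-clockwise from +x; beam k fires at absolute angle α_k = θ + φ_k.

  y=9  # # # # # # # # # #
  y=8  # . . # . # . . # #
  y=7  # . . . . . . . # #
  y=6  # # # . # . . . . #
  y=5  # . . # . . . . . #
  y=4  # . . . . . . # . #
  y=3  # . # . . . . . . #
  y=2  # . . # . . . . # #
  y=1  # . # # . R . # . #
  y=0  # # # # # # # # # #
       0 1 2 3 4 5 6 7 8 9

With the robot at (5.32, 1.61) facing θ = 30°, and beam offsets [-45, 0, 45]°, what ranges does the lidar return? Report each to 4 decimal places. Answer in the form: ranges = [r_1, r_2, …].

beam 1: φ=-45°, α=345°
  d=(0.9659,-0.2588)  start (5,1)  tX=0.7040 tY=2.3569  stride 1/|dx|=1.0353 1/|dy|=3.8637
    cross x-line → (6,1), t=0.7040
    cross x-line → (7,1), t=1.7393 (wall)
  → r_1 = 1.7393
beam 2: φ=0°, α=30°
  d=(0.8660,0.5000)  start (5,1)  tX=0.7852 tY=0.7800  stride 1/|dx|=1.1547 1/|dy|=2.0000
    cross y-line → (5,2), t=0.7800
    cross x-line → (6,2), t=0.7852
    cross x-line → (7,2), t=1.9399
    cross y-line → (7,3), t=2.7800
    cross x-line → (8,3), t=3.0946
    cross x-line → (9,3), t=4.2493 (wall)
  → r_2 = 4.2493
beam 3: φ=45°, α=75°
  d=(0.2588,0.9659)  start (5,1)  tX=2.6273 tY=0.4038  stride 1/|dx|=3.8637 1/|dy|=1.0353
    cross y-line → (5,2), t=0.4038
    cross y-line → (5,3), t=1.4390
    cross y-line → (5,4), t=2.4743
    cross x-line → (6,4), t=2.6273
    cross y-line → (6,5), t=3.5096
    cross y-line → (6,6), t=4.5449
    cross y-line → (6,7), t=5.5801
    cross x-line → (7,7), t=6.4910
    cross y-line → (7,8), t=6.6154
    cross y-line → (7,9), t=7.6507 (wall)
  → r_3 = 7.6507

ranges = [1.7393, 4.2493, 7.6507]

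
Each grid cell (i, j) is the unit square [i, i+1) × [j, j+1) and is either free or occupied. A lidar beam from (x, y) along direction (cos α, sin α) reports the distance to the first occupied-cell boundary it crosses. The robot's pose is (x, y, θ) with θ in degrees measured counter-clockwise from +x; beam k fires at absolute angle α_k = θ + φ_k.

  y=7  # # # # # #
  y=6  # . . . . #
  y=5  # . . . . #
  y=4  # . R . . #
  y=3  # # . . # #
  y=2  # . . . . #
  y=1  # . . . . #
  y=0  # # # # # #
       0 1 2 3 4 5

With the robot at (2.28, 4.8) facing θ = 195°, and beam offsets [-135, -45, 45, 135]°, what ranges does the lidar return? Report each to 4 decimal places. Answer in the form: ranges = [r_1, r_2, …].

beam 1: φ=-135°, α=60°
  d=(0.5000,0.8660)  start (2,4)  tX=1.4400 tY=0.2309  stride 1/|dx|=2.0000 1/|dy|=1.1547
    cross y-line → (2,5), t=0.2309
    cross y-line → (2,6), t=1.3856
    cross x-line → (3,6), t=1.4400
    cross y-line → (3,7), t=2.5403 (wall)
  → r_1 = 2.5403
beam 2: φ=-45°, α=150°
  d=(-0.8660,0.5000)  start (2,4)  tX=0.3233 tY=0.4000  stride 1/|dx|=1.1547 1/|dy|=2.0000
    cross x-line → (1,4), t=0.3233
    cross y-line → (1,5), t=0.4000
    cross x-line → (0,5), t=1.4780 (wall)
  → r_2 = 1.4780
beam 3: φ=45°, α=240°
  d=(-0.5000,-0.8660)  start (2,4)  tX=0.5600 tY=0.9238  stride 1/|dx|=2.0000 1/|dy|=1.1547
    cross x-line → (1,4), t=0.5600
    cross y-line → (1,3), t=0.9238 (wall)
  → r_3 = 0.9238
beam 4: φ=135°, α=330°
  d=(0.8660,-0.5000)  start (2,4)  tX=0.8314 tY=1.6000  stride 1/|dx|=1.1547 1/|dy|=2.0000
    cross x-line → (3,4), t=0.8314
    cross y-line → (3,3), t=1.6000
    cross x-line → (4,3), t=1.9861 (wall)
  → r_4 = 1.9861

ranges = [2.5403, 1.4780, 0.9238, 1.9861]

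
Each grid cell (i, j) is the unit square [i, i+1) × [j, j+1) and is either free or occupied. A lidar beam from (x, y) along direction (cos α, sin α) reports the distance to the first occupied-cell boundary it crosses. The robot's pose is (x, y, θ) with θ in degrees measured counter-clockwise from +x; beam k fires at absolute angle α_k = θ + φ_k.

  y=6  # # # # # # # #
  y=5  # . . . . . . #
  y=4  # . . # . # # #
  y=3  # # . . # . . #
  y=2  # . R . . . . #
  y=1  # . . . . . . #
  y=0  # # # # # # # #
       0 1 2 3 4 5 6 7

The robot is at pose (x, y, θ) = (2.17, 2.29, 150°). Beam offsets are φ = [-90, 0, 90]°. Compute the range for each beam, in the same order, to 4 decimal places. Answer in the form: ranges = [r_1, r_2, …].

beam 1: φ=-90°, α=60°
  direction (0.5000, 0.8660); cell (2,2); t to first gridline: x 1.6600, y 0.8198 (then +2.0000 / +1.1547)
    (2,3) via y @ 0.8198
    (3,3) via x @ 1.6600
    (3,4) via y @ 1.9745  # hit
  → r_1 = 1.9745
beam 2: φ=0°, α=150°
  direction (-0.8660, 0.5000); cell (2,2); t to first gridline: x 0.1963, y 1.4200 (then +1.1547 / +2.0000)
    (1,2) via x @ 0.1963
    (0,2) via x @ 1.3510  # hit
  → r_2 = 1.3510
beam 3: φ=90°, α=240°
  direction (-0.5000, -0.8660); cell (2,2); t to first gridline: x 0.3400, y 0.3349 (then +2.0000 / +1.1547)
    (2,1) via y @ 0.3349
    (1,1) via x @ 0.3400
    (1,0) via y @ 1.4896  # hit
  → r_3 = 1.4896

ranges = [1.9745, 1.3510, 1.4896]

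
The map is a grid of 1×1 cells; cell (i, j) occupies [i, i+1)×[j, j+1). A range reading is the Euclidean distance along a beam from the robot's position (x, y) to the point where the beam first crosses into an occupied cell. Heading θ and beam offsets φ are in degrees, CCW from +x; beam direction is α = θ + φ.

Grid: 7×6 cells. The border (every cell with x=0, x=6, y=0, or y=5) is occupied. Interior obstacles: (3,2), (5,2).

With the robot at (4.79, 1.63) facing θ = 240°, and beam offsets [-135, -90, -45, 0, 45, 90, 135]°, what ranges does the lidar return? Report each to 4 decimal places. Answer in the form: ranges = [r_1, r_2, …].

ranges = [3.4889, 0.9122, 2.4341, 0.7275, 0.6522, 1.2600, 1.2527]

beam 1: φ=-135°, α=105°
  dir = (cos 105°, sin 105°) = (-0.2588, 0.9659); from cell (4,1)
  next x-line at t=3.0523, next y-line at t=0.3831; Δt_x=3.8637, Δt_y=1.0353
    y: enter (4,2) at t=0.3831
    y: enter (4,3) at t=1.4183
    y: enter (4,4) at t=2.4536
    x: enter (3,4) at t=3.0523
    y: enter (3,5) at t=3.4889 ← occupied
  → r_1 = 3.4889
beam 2: φ=-90°, α=150°
  dir = (cos 150°, sin 150°) = (-0.8660, 0.5000); from cell (4,1)
  next x-line at t=0.9122, next y-line at t=0.7400; Δt_x=1.1547, Δt_y=2.0000
    y: enter (4,2) at t=0.7400
    x: enter (3,2) at t=0.9122 ← occupied
  → r_2 = 0.9122
beam 3: φ=-45°, α=195°
  dir = (cos 195°, sin 195°) = (-0.9659, -0.2588); from cell (4,1)
  next x-line at t=0.8179, next y-line at t=2.4341; Δt_x=1.0353, Δt_y=3.8637
    x: enter (3,1) at t=0.8179
    x: enter (2,1) at t=1.8531
    y: enter (2,0) at t=2.4341 ← occupied
  → r_3 = 2.4341
beam 4: φ=0°, α=240°
  dir = (cos 240°, sin 240°) = (-0.5000, -0.8660); from cell (4,1)
  next x-line at t=1.5800, next y-line at t=0.7275; Δt_x=2.0000, Δt_y=1.1547
    y: enter (4,0) at t=0.7275 ← occupied
  → r_4 = 0.7275
beam 5: φ=45°, α=285°
  dir = (cos 285°, sin 285°) = (0.2588, -0.9659); from cell (4,1)
  next x-line at t=0.8114, next y-line at t=0.6522; Δt_x=3.8637, Δt_y=1.0353
    y: enter (4,0) at t=0.6522 ← occupied
  → r_5 = 0.6522
beam 6: φ=90°, α=330°
  dir = (cos 330°, sin 330°) = (0.8660, -0.5000); from cell (4,1)
  next x-line at t=0.2425, next y-line at t=1.2600; Δt_x=1.1547, Δt_y=2.0000
    x: enter (5,1) at t=0.2425
    y: enter (5,0) at t=1.2600 ← occupied
  → r_6 = 1.2600
beam 7: φ=135°, α=15°
  dir = (cos 15°, sin 15°) = (0.9659, 0.2588); from cell (4,1)
  next x-line at t=0.2174, next y-line at t=1.4296; Δt_x=1.0353, Δt_y=3.8637
    x: enter (5,1) at t=0.2174
    x: enter (6,1) at t=1.2527 ← occupied
  → r_7 = 1.2527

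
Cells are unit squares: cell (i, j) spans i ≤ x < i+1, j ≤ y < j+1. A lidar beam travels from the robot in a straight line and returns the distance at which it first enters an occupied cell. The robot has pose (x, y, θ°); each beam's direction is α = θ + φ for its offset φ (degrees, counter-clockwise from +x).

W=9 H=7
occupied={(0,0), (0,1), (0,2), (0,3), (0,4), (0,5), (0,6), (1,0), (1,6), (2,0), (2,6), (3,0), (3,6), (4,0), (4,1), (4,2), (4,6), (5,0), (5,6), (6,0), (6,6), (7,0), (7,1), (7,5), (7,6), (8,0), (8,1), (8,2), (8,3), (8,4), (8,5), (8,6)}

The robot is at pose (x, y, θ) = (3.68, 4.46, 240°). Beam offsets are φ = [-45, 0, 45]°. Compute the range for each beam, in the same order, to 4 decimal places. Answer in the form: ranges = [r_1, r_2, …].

ranges = [2.7745, 3.9953, 1.5115]

beam 1: φ=-45°, α=195°
  cosα=-0.9659 sinα=-0.2588 | (3,4) | tMaxX 0.7040 tMaxY 1.7773 | tΔX 1.0353 tΔY 3.8637
    t=0.7040 [x] (2,4)
    t=1.7393 [x] (1,4)
    t=1.7773 [y] (1,3)
    t=2.7745 [x] (0,3) — stop
  → r_1 = 2.7745
beam 2: φ=0°, α=240°
  cosα=-0.5000 sinα=-0.8660 | (3,4) | tMaxX 1.3600 tMaxY 0.5312 | tΔX 2.0000 tΔY 1.1547
    t=0.5312 [y] (3,3)
    t=1.3600 [x] (2,3)
    t=1.6859 [y] (2,2)
    t=2.8406 [y] (2,1)
    t=3.3600 [x] (1,1)
    t=3.9953 [y] (1,0) — stop
  → r_2 = 3.9953
beam 3: φ=45°, α=285°
  cosα=0.2588 sinα=-0.9659 | (3,4) | tMaxX 1.2364 tMaxY 0.4762 | tΔX 3.8637 tΔY 1.0353
    t=0.4762 [y] (3,3)
    t=1.2364 [x] (4,3)
    t=1.5115 [y] (4,2) — stop
  → r_3 = 1.5115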